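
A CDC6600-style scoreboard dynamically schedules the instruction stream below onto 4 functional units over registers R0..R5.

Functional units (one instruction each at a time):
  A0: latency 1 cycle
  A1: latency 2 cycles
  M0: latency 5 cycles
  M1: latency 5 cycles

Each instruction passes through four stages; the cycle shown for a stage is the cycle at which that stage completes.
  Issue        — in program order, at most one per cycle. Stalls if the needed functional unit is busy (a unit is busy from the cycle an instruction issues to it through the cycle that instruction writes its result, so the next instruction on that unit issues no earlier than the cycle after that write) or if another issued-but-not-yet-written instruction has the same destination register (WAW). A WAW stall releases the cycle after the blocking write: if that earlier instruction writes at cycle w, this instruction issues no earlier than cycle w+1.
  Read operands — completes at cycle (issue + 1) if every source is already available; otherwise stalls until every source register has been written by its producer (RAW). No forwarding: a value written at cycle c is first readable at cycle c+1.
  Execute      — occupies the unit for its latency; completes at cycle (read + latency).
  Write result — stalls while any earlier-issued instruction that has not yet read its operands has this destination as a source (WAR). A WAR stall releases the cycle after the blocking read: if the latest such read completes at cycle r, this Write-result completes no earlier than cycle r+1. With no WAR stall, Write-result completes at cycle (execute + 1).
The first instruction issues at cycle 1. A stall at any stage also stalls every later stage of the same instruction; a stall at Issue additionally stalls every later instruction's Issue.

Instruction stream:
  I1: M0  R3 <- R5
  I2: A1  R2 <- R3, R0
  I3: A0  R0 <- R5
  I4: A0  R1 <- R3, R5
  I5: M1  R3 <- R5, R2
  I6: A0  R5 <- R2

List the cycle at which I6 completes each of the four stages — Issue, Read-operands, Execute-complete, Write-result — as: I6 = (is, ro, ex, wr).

I6 = (15, 16, 17, 18)

I1 -> (1, 2, 7, 8)
I2 -> (2, 9, 11, 12)  // RAW R3: wait I1 write@8
I3 -> (3, 4, 5, 10)  // WAR R0: wait I2 read@9
I4 -> (11, 12, 13, 14)  // struct: A0 busy until I3 writes@10
I5 -> (12, 13, 18, 19)
I6 -> (15, 16, 17, 18)  // struct: A0 busy until I4 writes@14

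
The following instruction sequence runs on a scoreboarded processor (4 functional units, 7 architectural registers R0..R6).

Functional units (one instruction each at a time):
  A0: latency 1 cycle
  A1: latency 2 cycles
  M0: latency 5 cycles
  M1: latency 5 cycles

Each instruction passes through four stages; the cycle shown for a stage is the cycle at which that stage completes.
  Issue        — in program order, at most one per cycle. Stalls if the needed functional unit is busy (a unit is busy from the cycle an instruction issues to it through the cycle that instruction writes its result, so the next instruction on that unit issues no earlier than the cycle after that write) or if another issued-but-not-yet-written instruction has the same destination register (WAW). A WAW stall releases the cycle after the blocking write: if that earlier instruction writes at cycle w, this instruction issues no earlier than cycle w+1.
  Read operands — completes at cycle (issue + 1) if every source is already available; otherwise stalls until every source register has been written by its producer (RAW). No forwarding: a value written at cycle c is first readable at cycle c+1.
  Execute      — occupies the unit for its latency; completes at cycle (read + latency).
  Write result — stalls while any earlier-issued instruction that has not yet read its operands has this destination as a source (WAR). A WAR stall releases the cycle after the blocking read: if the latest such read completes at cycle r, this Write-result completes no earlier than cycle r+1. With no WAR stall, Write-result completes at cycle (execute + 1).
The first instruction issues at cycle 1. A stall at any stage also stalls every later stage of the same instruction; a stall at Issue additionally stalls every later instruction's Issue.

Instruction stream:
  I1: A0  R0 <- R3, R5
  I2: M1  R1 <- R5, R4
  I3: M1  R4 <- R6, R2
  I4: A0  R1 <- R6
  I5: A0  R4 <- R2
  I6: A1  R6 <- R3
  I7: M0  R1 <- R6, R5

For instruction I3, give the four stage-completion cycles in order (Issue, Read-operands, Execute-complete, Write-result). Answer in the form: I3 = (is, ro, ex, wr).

I1  is:1  ro:2  ex:3  wr:4
I2  is:2  ro:3  ex:8  wr:9
I3  is:10  ro:11  ex:16  wr:17  — struct: M1 busy until I2 writes@9
I4  is:11  ro:12  ex:13  wr:14
I5  is:18  ro:19  ex:20  wr:21  — WAW R4: wait I3 write@17
I6  is:19  ro:20  ex:22  wr:23
I7  is:20  ro:24  ex:29  wr:30  — RAW R6: wait I6 write@23

I3 = (10, 11, 16, 17)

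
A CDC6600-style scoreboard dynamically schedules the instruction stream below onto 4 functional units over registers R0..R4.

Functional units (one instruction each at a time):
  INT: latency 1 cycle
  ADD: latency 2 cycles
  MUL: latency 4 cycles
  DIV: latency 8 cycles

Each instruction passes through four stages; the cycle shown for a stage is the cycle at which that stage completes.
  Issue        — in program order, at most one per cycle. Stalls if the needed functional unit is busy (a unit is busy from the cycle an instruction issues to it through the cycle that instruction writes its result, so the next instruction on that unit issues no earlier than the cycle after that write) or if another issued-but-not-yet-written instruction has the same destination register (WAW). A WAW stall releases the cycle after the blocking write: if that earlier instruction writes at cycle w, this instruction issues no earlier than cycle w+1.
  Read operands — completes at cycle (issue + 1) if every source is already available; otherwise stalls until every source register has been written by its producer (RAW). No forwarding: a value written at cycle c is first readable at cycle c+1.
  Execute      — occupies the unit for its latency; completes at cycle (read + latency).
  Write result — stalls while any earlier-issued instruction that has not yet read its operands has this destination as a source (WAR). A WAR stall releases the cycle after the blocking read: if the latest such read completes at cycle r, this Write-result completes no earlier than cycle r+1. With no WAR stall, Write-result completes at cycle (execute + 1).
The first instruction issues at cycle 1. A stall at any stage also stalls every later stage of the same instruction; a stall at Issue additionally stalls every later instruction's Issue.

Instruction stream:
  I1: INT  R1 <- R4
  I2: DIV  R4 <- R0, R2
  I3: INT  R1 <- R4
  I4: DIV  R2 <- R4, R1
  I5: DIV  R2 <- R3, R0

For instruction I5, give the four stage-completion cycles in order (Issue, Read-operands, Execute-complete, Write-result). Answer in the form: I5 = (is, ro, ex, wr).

I5 = (26, 27, 35, 36)

[I1] 1/2/3/4
[I2] 2/3/11/12
[I3] 5/13/14/15  (struct: INT busy until I1 writes@4; RAW R4: wait I2 write@12)
[I4] 13/16/24/25  (struct: DIV busy until I2 writes@12; RAW R1: wait I3 write@15)
[I5] 26/27/35/36  (struct: DIV busy until I4 writes@25)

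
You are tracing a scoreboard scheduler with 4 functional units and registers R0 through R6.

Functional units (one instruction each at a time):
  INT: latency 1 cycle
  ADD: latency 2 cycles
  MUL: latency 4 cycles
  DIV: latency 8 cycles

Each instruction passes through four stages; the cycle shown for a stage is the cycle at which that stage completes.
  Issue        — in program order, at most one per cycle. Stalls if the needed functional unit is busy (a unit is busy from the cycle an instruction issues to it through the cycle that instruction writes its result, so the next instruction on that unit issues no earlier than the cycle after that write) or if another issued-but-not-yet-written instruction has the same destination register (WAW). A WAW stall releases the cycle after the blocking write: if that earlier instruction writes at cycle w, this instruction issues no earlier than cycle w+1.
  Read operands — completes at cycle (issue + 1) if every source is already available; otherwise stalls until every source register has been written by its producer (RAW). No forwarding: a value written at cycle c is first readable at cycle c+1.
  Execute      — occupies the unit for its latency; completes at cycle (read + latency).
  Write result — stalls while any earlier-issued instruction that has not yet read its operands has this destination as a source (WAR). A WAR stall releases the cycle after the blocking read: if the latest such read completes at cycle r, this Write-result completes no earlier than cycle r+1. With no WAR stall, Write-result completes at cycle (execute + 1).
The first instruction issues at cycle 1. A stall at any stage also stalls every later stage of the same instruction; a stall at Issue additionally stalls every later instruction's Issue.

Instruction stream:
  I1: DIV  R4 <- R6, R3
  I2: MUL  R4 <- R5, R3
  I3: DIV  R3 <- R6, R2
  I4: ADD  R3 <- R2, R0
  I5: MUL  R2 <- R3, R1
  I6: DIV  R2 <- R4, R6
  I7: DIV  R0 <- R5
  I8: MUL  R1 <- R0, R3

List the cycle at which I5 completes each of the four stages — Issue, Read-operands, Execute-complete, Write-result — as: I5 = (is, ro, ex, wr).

[I1] 1/2/10/11
[I2] 12/13/17/18  (WAW R4: wait I1 write@11)
[I3] 13/14/22/23
[I4] 24/25/27/28  (WAW R3: wait I3 write@23)
[I5] 25/29/33/34  (RAW R3: wait I4 write@28)
[I6] 35/36/44/45  (WAW R2: wait I5 write@34)
[I7] 46/47/55/56  (struct: DIV busy until I6 writes@45)
[I8] 47/57/61/62  (RAW R0: wait I7 write@56)

I5 = (25, 29, 33, 34)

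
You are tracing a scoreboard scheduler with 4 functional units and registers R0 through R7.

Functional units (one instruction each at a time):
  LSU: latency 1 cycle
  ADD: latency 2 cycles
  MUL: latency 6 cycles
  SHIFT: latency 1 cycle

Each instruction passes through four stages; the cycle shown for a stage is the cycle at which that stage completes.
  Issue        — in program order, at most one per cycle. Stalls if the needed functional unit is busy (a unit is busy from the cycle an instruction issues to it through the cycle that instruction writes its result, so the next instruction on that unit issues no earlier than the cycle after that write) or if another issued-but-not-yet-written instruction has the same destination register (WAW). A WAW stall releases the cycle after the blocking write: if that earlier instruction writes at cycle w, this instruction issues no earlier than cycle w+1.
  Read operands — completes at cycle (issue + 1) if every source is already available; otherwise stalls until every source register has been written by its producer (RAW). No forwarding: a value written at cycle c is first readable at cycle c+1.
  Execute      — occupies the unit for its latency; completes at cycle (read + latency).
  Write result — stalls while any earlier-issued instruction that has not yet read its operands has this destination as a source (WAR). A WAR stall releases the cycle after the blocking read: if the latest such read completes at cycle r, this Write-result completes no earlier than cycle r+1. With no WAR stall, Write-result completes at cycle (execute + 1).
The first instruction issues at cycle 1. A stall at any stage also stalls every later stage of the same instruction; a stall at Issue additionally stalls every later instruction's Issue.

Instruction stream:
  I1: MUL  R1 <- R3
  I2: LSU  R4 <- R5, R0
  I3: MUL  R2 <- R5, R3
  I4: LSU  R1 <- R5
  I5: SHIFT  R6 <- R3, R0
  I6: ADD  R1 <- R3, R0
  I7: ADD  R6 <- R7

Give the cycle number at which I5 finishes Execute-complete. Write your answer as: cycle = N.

cycle = 14

t=1  issue I1 (MUL)
t=2  I1 read-ops, issue I2 (LSU)
t=3  I2 read-ops
t=4  I2 finished on LSU
t=5  I2→R4
t=8  I1 finished on MUL
t=9  I1→R1
t=10  issue I3 (MUL)
t=11  I3 read-ops, issue I4 (LSU)
t=12  I4 read-ops, issue I5 (SHIFT)
t=13  I4 finished on LSU, I5 read-ops
t=14  I4→R1, I5 finished on SHIFT
t=15  I5→R6, issue I6 (ADD)
t=16  I6 read-ops
t=17  I3 finished on MUL
t=18  I3→R2, I6 finished on ADD
t=19  I6→R1
t=20  issue I7 (ADD)
t=21  I7 read-ops
t=23  I7 finished on ADD
t=24  I7→R6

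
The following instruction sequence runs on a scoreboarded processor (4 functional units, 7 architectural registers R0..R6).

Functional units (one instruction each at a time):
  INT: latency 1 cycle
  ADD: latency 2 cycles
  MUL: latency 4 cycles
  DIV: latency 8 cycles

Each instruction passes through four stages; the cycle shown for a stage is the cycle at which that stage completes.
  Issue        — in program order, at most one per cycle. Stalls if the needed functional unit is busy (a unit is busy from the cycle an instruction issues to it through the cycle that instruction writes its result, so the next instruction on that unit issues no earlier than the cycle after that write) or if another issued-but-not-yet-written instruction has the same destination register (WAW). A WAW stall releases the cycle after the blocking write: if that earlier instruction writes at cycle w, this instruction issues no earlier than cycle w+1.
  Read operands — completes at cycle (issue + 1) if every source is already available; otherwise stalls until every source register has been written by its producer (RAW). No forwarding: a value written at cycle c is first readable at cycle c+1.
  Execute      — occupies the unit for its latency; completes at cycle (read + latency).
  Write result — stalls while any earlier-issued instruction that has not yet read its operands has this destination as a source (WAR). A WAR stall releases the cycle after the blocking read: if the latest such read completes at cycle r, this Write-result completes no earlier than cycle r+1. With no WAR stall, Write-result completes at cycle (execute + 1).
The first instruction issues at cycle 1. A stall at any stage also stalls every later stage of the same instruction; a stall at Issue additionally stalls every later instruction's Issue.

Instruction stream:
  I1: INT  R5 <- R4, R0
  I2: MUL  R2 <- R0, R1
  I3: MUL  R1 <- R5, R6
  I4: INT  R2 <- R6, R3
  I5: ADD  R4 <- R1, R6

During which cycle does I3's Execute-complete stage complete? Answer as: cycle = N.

cycle = 14

c1: I1 issues→INT
c2: I1 reads | I2 issues→MUL
c3: I1 exec-done | I2 reads
c4: I1 writes R5
c7: I2 exec-done
c8: I2 writes R2
c9: I3 issues→MUL
c10: I3 reads | I4 issues→INT
c11: I4 reads | I5 issues→ADD
c12: I4 exec-done
c13: I4 writes R2
c14: I3 exec-done
c15: I3 writes R1
c16: I5 reads
c18: I5 exec-done
c19: I5 writes R4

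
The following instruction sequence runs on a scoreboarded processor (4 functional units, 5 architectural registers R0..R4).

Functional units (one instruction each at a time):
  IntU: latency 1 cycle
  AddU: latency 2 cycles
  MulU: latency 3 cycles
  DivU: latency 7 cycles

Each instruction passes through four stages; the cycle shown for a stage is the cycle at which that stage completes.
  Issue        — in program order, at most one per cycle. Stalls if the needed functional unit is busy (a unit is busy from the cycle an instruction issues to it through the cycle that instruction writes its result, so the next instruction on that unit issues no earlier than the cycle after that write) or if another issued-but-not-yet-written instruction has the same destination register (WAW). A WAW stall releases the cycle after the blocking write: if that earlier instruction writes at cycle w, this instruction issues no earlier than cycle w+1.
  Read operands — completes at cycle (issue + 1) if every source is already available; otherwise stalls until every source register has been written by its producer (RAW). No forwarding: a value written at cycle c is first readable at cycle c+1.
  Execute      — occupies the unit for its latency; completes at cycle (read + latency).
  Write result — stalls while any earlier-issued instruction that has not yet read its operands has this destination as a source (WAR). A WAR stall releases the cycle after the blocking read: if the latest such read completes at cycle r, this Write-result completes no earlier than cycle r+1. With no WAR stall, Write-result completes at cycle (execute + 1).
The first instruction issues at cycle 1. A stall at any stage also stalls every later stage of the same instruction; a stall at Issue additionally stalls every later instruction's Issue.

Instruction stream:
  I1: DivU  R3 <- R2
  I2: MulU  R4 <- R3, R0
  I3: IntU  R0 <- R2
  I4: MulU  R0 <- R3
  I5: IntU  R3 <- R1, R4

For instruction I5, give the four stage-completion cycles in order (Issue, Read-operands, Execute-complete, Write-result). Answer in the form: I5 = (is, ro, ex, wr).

1) issue 1, read 2, done 9, write 10
2) issue 2, read 11, done 14, write 15  <RAW R3: wait I1 write@10>
3) issue 3, read 4, done 5, write 12  <WAR R0: wait I2 read@11>
4) issue 16, read 17, done 20, write 21  <struct: MulU busy until I2 writes@15>
5) issue 17, read 18, done 19, write 20

I5 = (17, 18, 19, 20)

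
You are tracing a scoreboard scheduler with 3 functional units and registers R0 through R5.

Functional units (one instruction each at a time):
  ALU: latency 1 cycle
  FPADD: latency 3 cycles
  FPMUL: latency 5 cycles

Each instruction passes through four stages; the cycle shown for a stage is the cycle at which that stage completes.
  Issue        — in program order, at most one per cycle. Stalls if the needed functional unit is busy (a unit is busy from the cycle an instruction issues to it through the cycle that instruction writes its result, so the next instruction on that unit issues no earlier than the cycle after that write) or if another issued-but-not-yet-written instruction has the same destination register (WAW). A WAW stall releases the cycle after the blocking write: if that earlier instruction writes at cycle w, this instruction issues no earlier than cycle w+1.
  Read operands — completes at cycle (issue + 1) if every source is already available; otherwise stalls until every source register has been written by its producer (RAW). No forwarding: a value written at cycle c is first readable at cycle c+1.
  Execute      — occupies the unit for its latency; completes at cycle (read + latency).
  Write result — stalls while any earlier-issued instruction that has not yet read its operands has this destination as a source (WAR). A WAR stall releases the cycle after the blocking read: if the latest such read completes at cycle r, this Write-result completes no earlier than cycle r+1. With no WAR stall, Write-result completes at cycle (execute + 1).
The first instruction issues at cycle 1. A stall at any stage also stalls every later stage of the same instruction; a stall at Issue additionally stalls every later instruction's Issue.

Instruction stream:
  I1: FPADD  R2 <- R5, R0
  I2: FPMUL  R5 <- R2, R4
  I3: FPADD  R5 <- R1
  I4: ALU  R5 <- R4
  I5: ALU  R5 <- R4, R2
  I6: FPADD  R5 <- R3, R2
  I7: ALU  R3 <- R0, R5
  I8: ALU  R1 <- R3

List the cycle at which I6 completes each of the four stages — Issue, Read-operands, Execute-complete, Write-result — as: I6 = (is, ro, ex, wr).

[1] I1→FPADD
[2] I1 RO | I2→FPMUL
[5] I1 EX
[6] I1 WR R2
[7] I2 RO
[12] I2 EX
[13] I2 WR R5
[14] I3→FPADD
[15] I3 RO
[18] I3 EX
[19] I3 WR R5
[20] I4→ALU
[21] I4 RO
[22] I4 EX
[23] I4 WR R5
[24] I5→ALU
[25] I5 RO
[26] I5 EX
[27] I5 WR R5
[28] I6→FPADD
[29] I6 RO | I7→ALU
[32] I6 EX
[33] I6 WR R5
[34] I7 RO
[35] I7 EX
[36] I7 WR R3
[37] I8→ALU
[38] I8 RO
[39] I8 EX
[40] I8 WR R1

I6 = (28, 29, 32, 33)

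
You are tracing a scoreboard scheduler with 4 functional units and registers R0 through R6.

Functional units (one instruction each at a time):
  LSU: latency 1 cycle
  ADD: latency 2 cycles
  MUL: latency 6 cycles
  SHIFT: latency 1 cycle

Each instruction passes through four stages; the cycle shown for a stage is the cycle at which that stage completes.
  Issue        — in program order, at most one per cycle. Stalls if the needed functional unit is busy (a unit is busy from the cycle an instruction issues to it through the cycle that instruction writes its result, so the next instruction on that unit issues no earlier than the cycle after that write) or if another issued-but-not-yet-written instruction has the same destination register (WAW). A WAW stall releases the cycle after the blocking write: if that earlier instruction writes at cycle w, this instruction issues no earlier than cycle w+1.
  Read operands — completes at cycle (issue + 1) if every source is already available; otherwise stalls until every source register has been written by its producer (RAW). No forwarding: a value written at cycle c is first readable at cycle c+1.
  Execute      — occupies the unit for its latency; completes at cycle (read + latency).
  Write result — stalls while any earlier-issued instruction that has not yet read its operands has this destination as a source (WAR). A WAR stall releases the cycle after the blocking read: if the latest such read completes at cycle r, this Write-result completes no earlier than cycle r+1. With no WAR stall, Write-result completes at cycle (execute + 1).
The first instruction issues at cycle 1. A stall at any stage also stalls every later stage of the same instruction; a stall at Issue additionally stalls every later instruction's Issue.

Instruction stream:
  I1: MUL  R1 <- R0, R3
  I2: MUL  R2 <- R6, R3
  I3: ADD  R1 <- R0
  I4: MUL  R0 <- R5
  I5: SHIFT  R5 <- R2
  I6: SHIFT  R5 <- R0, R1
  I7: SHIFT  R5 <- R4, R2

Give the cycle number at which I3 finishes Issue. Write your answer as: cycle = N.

cycle 1: I1 issues→MUL
cycle 2: I1 reads
cycle 8: I1 exec-done
cycle 9: I1 writes R1
cycle 10: I2 issues→MUL
cycle 11: I2 reads | I3 issues→ADD
cycle 12: I3 reads
cycle 14: I3 exec-done
cycle 15: I3 writes R1
cycle 17: I2 exec-done
cycle 18: I2 writes R2
cycle 19: I4 issues→MUL
cycle 20: I4 reads | I5 issues→SHIFT
cycle 21: I5 reads
cycle 22: I5 exec-done
cycle 23: I5 writes R5
cycle 24: I6 issues→SHIFT
cycle 26: I4 exec-done
cycle 27: I4 writes R0
cycle 28: I6 reads
cycle 29: I6 exec-done
cycle 30: I6 writes R5
cycle 31: I7 issues→SHIFT
cycle 32: I7 reads
cycle 33: I7 exec-done
cycle 34: I7 writes R5

cycle = 11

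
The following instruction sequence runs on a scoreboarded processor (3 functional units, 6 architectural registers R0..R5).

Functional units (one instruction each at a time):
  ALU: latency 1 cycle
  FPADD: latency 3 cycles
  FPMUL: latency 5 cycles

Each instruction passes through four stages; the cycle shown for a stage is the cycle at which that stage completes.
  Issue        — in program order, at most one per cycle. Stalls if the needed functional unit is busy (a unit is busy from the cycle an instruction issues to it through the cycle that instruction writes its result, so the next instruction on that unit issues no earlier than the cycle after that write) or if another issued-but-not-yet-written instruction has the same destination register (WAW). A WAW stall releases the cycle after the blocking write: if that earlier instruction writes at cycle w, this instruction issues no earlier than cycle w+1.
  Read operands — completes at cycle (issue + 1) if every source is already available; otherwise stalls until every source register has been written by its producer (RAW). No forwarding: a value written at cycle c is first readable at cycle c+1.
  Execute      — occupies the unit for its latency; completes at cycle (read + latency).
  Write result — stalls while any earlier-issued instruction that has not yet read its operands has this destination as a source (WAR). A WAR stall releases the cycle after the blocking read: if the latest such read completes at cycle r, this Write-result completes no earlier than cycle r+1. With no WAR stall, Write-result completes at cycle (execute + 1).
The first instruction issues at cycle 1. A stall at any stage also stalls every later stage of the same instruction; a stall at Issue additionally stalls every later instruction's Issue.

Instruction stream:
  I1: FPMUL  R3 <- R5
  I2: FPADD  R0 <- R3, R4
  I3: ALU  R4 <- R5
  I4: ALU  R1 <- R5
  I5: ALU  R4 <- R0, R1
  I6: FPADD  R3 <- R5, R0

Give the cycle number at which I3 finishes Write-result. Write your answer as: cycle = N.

I1 -> (1, 2, 7, 8)
I2 -> (2, 9, 12, 13)  // RAW R3: wait I1 write@8
I3 -> (3, 4, 5, 10)  // WAR R4: wait I2 read@9
I4 -> (11, 12, 13, 14)  // struct: ALU busy until I3 writes@10
I5 -> (15, 16, 17, 18)  // struct: ALU busy until I4 writes@14
I6 -> (16, 17, 20, 21)

cycle = 10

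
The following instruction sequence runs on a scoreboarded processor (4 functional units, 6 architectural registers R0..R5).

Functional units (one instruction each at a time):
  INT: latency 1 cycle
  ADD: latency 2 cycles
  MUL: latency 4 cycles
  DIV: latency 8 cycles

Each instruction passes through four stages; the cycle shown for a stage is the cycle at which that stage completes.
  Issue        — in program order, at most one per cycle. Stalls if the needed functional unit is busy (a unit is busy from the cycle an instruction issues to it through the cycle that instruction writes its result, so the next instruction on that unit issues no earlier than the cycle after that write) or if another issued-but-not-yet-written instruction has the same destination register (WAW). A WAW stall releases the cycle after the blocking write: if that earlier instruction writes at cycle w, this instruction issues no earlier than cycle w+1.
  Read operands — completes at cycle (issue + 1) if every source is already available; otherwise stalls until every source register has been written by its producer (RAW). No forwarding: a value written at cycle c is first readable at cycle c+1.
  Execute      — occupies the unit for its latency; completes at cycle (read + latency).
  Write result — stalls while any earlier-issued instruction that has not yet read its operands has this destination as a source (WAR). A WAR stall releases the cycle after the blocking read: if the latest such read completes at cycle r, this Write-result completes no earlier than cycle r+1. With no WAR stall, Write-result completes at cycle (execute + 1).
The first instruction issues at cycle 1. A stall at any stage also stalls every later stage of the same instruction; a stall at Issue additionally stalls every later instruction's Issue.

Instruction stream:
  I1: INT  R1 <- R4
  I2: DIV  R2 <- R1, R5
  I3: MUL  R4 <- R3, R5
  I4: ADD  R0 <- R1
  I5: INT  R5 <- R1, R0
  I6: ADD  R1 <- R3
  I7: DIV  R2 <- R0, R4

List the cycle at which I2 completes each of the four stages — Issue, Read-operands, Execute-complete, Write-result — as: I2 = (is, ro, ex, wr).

I2 = (2, 5, 13, 14)

I1 -> (1, 2, 3, 4)
I2 -> (2, 5, 13, 14)  // RAW R1: wait I1 write@4
I3 -> (3, 4, 8, 9)
I4 -> (4, 5, 7, 8)
I5 -> (5, 9, 10, 11)  // RAW R0: wait I4 write@8
I6 -> (9, 10, 12, 13)  // struct: ADD busy until I4 writes@8
I7 -> (15, 16, 24, 25)  // struct: DIV busy until I2 writes@14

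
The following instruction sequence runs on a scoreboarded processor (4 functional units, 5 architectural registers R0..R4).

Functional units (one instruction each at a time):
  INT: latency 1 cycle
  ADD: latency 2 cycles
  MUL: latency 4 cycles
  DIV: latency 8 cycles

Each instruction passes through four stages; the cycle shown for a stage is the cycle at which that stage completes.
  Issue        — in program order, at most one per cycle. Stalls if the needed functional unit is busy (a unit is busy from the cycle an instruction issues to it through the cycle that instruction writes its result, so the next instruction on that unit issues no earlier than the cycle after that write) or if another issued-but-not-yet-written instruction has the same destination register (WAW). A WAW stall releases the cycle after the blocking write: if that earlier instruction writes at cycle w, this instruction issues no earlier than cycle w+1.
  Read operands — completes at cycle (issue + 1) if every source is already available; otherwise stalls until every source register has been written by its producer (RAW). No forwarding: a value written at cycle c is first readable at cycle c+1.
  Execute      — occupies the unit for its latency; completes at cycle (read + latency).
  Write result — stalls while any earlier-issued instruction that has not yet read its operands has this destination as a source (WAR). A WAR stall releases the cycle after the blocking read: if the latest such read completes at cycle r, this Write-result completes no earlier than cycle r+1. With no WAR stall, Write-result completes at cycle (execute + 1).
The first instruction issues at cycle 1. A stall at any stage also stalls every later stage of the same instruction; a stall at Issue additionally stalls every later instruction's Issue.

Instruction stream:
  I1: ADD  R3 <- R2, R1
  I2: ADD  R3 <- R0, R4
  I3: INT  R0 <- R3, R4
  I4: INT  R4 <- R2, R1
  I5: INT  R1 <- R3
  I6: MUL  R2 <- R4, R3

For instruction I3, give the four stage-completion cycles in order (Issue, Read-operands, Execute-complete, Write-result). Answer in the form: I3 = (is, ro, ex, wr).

[1] I1 dispatched to ADD
[2] I1 operands ready
[4] I1 complete
[5] R3←I1
[6] I2 dispatched to ADD
[7] I2 operands ready; I3 dispatched to INT
[9] I2 complete
[10] R3←I2
[11] I3 operands ready
[12] I3 complete
[13] R0←I3
[14] I4 dispatched to INT
[15] I4 operands ready
[16] I4 complete
[17] R4←I4
[18] I5 dispatched to INT
[19] I5 operands ready; I6 dispatched to MUL
[20] I5 complete; I6 operands ready
[21] R1←I5
[24] I6 complete
[25] R2←I6

I3 = (7, 11, 12, 13)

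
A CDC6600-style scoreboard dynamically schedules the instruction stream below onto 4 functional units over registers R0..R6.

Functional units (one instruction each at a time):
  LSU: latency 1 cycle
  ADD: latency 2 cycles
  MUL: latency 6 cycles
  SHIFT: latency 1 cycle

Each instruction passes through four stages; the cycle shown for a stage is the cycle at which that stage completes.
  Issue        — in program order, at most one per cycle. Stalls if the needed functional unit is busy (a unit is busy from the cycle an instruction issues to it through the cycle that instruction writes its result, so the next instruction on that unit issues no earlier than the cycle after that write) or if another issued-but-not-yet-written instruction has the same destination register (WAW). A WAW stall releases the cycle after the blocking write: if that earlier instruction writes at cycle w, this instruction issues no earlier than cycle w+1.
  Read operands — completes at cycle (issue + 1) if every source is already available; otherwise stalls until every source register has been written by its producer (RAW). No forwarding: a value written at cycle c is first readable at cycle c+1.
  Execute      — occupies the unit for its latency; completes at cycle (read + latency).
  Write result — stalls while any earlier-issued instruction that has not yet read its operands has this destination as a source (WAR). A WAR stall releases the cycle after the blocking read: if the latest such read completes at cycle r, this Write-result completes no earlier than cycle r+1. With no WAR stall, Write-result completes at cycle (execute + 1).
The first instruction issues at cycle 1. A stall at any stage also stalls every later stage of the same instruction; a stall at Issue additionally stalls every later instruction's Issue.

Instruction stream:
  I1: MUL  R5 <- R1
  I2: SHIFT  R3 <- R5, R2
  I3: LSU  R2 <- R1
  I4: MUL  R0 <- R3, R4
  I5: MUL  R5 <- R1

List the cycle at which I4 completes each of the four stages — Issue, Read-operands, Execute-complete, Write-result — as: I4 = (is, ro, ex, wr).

I4 = (10, 13, 19, 20)

1) issue 1, read 2, done 8, write 9
2) issue 2, read 10, done 11, write 12  <RAW R5: wait I1 write@9>
3) issue 3, read 4, done 5, write 11  <WAR R2: wait I2 read@10>
4) issue 10, read 13, done 19, write 20  <struct: MUL busy until I1 writes@9 / RAW R3: wait I2 write@12>
5) issue 21, read 22, done 28, write 29  <struct: MUL busy until I4 writes@20>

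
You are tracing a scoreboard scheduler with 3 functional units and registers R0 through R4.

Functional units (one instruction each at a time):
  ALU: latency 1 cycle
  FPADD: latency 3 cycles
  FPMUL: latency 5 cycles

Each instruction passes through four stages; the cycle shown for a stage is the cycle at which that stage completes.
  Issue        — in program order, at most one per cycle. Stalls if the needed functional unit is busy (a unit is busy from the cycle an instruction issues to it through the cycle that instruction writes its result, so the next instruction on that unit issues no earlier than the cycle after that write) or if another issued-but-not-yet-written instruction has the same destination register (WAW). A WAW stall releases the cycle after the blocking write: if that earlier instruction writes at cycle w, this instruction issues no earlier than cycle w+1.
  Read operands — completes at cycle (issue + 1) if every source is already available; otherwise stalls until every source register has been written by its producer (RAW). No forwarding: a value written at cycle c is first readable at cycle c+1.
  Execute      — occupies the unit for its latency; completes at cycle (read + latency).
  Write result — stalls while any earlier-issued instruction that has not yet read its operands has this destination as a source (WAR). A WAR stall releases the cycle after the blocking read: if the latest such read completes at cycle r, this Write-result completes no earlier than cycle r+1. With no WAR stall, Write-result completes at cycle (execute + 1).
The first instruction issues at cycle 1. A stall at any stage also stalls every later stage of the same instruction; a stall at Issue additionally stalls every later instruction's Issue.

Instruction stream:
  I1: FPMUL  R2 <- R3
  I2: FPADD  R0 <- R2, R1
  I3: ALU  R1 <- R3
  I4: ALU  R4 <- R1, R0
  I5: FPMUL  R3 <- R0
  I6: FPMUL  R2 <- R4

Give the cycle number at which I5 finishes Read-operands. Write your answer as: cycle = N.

I1 -> (1, 2, 7, 8)
I2 -> (2, 9, 12, 13)  // RAW R2: wait I1 write@8
I3 -> (3, 4, 5, 10)  // WAR R1: wait I2 read@9
I4 -> (11, 14, 15, 16)  // struct: ALU busy until I3 writes@10, RAW R0: wait I2 write@13
I5 -> (12, 14, 19, 20)  // RAW R0: wait I2 write@13
I6 -> (21, 22, 27, 28)  // struct: FPMUL busy until I5 writes@20

cycle = 14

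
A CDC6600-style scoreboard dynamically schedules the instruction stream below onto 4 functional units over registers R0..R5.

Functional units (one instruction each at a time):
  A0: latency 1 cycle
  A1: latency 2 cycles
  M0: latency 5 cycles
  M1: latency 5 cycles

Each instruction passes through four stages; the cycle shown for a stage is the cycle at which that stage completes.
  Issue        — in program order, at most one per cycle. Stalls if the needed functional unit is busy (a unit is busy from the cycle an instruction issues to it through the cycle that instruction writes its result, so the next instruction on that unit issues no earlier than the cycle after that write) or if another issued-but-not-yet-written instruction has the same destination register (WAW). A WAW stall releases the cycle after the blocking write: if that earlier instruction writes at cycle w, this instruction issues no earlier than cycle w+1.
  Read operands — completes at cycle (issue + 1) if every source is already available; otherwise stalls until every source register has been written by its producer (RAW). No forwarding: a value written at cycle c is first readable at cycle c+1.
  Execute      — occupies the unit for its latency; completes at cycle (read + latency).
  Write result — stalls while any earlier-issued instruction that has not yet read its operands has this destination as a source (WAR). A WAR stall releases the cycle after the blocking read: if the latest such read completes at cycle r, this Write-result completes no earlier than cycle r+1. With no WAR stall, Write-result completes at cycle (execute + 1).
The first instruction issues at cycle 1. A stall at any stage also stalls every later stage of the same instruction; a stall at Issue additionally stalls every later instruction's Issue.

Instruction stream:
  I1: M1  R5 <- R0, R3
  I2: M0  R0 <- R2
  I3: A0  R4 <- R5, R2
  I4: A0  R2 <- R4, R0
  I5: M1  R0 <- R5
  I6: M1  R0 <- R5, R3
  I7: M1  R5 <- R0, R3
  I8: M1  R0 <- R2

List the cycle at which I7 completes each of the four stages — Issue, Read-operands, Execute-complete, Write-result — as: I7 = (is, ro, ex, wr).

c1: I1 issues→M1
c2: I1 reads, I2 issues→M0
c3: I2 reads, I3 issues→A0
c7: I1 exec-done
c8: I1 writes R5, I2 exec-done
c9: I2 writes R0, I3 reads
c10: I3 exec-done
c11: I3 writes R4
c12: I4 issues→A0
c13: I4 reads, I5 issues→M1
c14: I4 exec-done, I5 reads
c15: I4 writes R2
c19: I5 exec-done
c20: I5 writes R0
c21: I6 issues→M1
c22: I6 reads
c27: I6 exec-done
c28: I6 writes R0
c29: I7 issues→M1
c30: I7 reads
c35: I7 exec-done
c36: I7 writes R5
c37: I8 issues→M1
c38: I8 reads
c43: I8 exec-done
c44: I8 writes R0

I7 = (29, 30, 35, 36)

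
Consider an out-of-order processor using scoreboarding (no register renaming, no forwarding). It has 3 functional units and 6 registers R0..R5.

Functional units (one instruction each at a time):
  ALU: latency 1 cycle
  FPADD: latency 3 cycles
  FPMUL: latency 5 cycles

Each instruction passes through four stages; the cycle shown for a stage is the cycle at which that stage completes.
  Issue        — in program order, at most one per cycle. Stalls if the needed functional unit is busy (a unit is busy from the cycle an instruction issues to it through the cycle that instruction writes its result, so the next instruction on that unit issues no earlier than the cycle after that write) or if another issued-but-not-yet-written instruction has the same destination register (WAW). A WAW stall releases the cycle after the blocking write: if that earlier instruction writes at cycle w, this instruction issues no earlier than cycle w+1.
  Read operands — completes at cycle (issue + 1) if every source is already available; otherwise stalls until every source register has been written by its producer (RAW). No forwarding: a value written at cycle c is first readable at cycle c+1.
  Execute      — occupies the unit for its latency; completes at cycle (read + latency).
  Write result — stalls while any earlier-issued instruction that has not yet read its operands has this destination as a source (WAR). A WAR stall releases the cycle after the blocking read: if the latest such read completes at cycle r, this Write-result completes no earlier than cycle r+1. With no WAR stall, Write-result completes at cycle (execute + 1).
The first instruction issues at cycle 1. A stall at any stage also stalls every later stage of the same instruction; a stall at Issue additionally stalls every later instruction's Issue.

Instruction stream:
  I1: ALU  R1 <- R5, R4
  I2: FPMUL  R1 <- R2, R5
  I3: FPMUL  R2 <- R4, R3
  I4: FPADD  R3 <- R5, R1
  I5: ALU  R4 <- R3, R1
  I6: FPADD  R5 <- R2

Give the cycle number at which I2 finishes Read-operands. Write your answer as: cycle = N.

I1: IS=1 RO=2 EX=3 WR=4
I2: IS=5 RO=6 EX=11 WR=12  [WAW R1: wait I1 write@4]
I3: IS=13 RO=14 EX=19 WR=20  [struct: FPMUL busy until I2 writes@12]
I4: IS=14 RO=15 EX=18 WR=19
I5: IS=15 RO=20 EX=21 WR=22  [RAW R3: wait I4 write@19]
I6: IS=20 RO=21 EX=24 WR=25  [struct: FPADD busy until I4 writes@19]

cycle = 6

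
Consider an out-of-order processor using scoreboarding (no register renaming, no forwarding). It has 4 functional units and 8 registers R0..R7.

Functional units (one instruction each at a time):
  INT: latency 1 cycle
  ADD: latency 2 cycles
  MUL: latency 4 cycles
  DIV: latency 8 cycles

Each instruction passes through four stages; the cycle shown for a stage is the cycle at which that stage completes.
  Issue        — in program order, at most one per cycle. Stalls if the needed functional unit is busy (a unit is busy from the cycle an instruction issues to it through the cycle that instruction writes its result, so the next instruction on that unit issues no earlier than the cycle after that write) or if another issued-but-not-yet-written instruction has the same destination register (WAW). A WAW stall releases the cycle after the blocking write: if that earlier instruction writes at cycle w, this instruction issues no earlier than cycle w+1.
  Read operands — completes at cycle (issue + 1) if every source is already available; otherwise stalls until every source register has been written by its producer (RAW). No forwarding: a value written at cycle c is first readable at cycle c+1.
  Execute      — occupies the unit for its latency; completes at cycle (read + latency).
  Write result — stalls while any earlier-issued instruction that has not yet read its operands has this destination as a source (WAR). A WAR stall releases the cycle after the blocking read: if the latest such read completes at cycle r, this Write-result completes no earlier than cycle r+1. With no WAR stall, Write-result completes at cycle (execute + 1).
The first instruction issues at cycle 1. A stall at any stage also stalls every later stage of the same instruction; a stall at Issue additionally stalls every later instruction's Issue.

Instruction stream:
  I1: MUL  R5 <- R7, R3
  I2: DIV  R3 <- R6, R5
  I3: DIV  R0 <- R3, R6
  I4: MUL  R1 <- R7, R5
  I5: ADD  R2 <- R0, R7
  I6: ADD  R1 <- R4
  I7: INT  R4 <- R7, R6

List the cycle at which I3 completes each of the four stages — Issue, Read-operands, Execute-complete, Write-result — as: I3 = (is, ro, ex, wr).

t=1  I1 dispatched to MUL
t=2  I1 operands ready | I2 dispatched to DIV
t=6  I1 complete
t=7  R5←I1
t=8  I2 operands ready
t=16  I2 complete
t=17  R3←I2
t=18  I3 dispatched to DIV
t=19  I3 operands ready | I4 dispatched to MUL
t=20  I4 operands ready | I5 dispatched to ADD
t=24  I4 complete
t=25  R1←I4
t=27  I3 complete
t=28  R0←I3
t=29  I5 operands ready
t=31  I5 complete
t=32  R2←I5
t=33  I6 dispatched to ADD
t=34  I6 operands ready | I7 dispatched to INT
t=35  I7 operands ready
t=36  I6 complete | I7 complete
t=37  R1←I6 | R4←I7

I3 = (18, 19, 27, 28)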